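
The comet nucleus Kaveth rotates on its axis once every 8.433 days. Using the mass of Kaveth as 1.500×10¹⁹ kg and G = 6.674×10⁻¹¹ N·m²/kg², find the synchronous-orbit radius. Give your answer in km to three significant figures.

r_sync ≈ 2380 km

μ = GM = 6.674×10⁻¹¹ × 1.500×10¹⁹ = 1.001×10⁹ m³/s².
T = 8.433 days = 7.286×10⁵ s.
A synchronous orbit has period T, so by Kepler's third law a = (μT²/4π²)^(1/3).
μT²/4π² = 1.001×10⁹ × (7.286×10⁵)² / 39.48 = 1.346×10¹⁹ m³.
a = 2.379×10⁶ m = 2378.9 km.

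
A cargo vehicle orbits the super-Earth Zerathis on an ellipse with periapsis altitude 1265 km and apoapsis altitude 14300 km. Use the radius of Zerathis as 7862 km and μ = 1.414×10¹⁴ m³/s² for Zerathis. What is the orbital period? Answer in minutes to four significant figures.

r_p = 7862 + 1265 = 9127.0 km = 9.1270×10⁶ m.
r_a = 7862 + 14300 = 22162 km = 2.2162×10⁷ m.
Semi-major axis a = (r_p + r_a)/2 = (9127.0 + 22162)/2 = 15644 km = 1.564×10⁷ m.
By Kepler's third law T = 2π√(a³/μ) = 2π × 5.204×10³ = 3.270×10⁴ s.
= 544.9 minutes.

T ≈ 544.9 minutes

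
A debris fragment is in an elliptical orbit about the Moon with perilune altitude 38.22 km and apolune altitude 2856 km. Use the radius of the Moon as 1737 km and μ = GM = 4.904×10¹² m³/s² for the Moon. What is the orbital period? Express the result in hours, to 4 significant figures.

r_p = 1737 + 38.22 = 1775.2 km = 1.7752×10⁶ m.
r_a = 1737 + 2856 = 4593.0 km = 4.5930×10⁶ m.
Semi-major axis a = (r_p + r_a)/2 = (1775.2 + 4593.0)/2 = 3184.1 km = 3.184×10⁶ m.
By Kepler's third law T = 2π√(a³/μ) = 2π × 2.566×10³ = 1.612×10⁴ s.
= 4.478 hours.

T ≈ 4.478 hours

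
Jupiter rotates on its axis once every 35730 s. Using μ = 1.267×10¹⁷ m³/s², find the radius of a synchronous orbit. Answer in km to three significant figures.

r_sync ≈ 1.60×10⁵ km

A synchronous orbit has period T, so by Kepler's third law a = (μT²/4π²)^(1/3).
μT²/4π² = 1.267×10¹⁷ × (3.573×10⁴)² / 39.48 = 4.097×10²⁴ m³.
a = 1.600×10⁸ m = 1.6002×10⁵ km.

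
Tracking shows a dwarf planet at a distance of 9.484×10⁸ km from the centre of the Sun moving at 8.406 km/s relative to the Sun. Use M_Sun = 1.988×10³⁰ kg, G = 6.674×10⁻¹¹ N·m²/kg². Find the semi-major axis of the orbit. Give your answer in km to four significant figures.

a ≈ 6.344×10⁸ km

μ = GM = 6.674×10⁻¹¹ × 1.988×10³⁰ = 1.327×10²⁰ m³/s².
r = 9.484×10¹¹ m.
Specific orbital energy ε = v²/2 − μ/r = (8406)²/2 − 1.327×10²⁰/9.484×10¹¹ = -1.046×10⁸ J/kg.
Since ε = −μ/(2a), a = −μ/(2ε) = 6.344×10¹¹ m = 6.3442×10⁸ km.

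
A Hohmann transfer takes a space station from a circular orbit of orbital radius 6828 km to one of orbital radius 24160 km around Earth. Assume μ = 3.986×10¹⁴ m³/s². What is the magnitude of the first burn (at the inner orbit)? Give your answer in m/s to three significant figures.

Δv ≈ 1900 m/s

r₁ = 6828 km = 6.828×10⁶ m.
r₂ = 24160 km = 2.416×10⁷ m.
Transfer ellipse a_t = (r₁ + r₂)/2 = 1.549×10⁷ m.
At r₁: circular v_c1 = √(μ/r₁) = 7641 m/s; transfer-perigee v_p = √[μ(2/r₁ − 1/a_t)] = 9541 m/s.
Δv₁ = v_p − v_c1 = 1900 m/s.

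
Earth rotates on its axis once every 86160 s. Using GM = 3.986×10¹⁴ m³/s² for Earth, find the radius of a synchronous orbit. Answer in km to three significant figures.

r_sync ≈ 42200 km

A synchronous orbit has period T, so by Kepler's third law a = (μT²/4π²)^(1/3).
μT²/4π² = 3.986×10¹⁴ × (8.616×10⁴)² / 39.48 = 7.495×10²² m³.
a = 4.216×10⁷ m = 42163 km.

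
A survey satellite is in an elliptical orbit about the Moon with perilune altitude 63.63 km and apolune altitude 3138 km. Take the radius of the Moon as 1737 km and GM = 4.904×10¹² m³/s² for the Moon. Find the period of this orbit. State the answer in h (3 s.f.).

r_p = 1737 + 63.63 = 1800.6 km = 1.8006×10⁶ m.
r_a = 1737 + 3138 = 4875.0 km = 4.8750×10⁶ m.
Semi-major axis a = (r_p + r_a)/2 = (1800.6 + 4875.0)/2 = 3337.8 km = 3.338×10⁶ m.
By Kepler's third law T = 2π√(a³/μ) = 2π × 2.754×10³ = 1.730×10⁴ s.
= 4.806 h.

T ≈ 4.81 h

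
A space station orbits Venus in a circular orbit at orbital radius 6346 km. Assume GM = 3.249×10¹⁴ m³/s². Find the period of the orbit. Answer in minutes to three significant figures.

T ≈ 92.9 minutes

r = 6346 km = 6.346×10⁶ m.
Kepler's third law: T = 2π√(r³/μ) = 2π√((6.346×10⁶)³ / 3.249×10¹⁴).
r³/μ = 7.866×10⁵ s², so T = 2π × 8.869×10² = 5.573×10³ s.
Converting: 5.573×10³ s ÷ 60.00 = 92.88 minutes.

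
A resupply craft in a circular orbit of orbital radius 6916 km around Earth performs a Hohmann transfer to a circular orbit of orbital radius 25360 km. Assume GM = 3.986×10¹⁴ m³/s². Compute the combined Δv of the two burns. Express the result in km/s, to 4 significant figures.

Δv_total ≈ 3.294 km/s

r₁ = 6916 km = 6.916×10⁶ m.
r₂ = 25360 km = 2.536×10⁷ m.
Transfer ellipse a_t = (r₁ + r₂)/2 = 1.614×10⁷ m.
At r₁: circular v_c1 = √(μ/r₁) = 7592 m/s; transfer-perigee v_p = √[μ(2/r₁ − 1/a_t)] = 9517 m/s.
Δv₁ = v_p − v_c1 = 1925 m/s.
At r₂: circular v_c2 = √(μ/r₂) = 3965 m/s; transfer-apogee v_a = √[μ(2/r₂ − 1/a_t)] = 2595 m/s.
Δv₂ = v_c2 − v_a = 1369 m/s.
Total Δv = Δv₁ + Δv₂ = 3294 m/s = 3.294 km/s.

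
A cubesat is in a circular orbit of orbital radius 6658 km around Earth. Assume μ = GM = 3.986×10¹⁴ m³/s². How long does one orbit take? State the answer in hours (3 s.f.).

T ≈ 1.50 hours

r = 6658 km = 6.658×10⁶ m.
Kepler's third law: T = 2π√(r³/μ) = 2π√((6.658×10⁶)³ / 3.986×10¹⁴).
r³/μ = 7.404×10⁵ s², so T = 2π × 8.605×10² = 5.407×10³ s.
Converting: 5.407×10³ s ÷ 3600 = 1.502 hours.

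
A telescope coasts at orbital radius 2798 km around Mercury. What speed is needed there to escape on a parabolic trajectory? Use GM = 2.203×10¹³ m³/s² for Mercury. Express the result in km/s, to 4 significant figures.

r = 2798 km = 2.798×10⁶ m.
Escape speed v_esc = √(2μ/r) = √(2 × 2.203×10¹³ / 2.798×10⁶) = √(1.575×10⁷) = 3968 m/s.
= 3.968 km/s.

v_esc ≈ 3.968 km/s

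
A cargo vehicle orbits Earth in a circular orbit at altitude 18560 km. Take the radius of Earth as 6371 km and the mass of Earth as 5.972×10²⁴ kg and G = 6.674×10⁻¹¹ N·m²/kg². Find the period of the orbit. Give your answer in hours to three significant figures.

T ≈ 10.9 hours

μ = GM = 6.674×10⁻¹¹ × 5.972×10²⁴ = 3.986×10¹⁴ m³/s².
r = 6371 + 18560 = 24931 km = 2.4931×10⁷ m.
Kepler's third law: T = 2π√(r³/μ) = 2π√((2.493×10⁷)³ / 3.986×10¹⁴).
r³/μ = 3.888×10⁷ s², so T = 2π × 6.235×10³ = 3.918×10⁴ s.
Converting: 3.918×10⁴ s ÷ 3600 = 10.88 hours.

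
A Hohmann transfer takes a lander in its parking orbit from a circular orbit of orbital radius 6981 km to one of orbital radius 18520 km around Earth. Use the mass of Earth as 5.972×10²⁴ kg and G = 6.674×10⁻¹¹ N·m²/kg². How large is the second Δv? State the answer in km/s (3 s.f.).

Δv ≈ 1.21 km/s

μ = GM = 6.674×10⁻¹¹ × 5.972×10²⁴ = 3.986×10¹⁴ m³/s².
r₁ = 6981 km = 6.981×10⁶ m.
r₂ = 18520 km = 1.852×10⁷ m.
Transfer ellipse a_t = (r₁ + r₂)/2 = 1.275×10⁷ m.
At r₁: circular v_c1 = √(μ/r₁) = 7556 m/s; transfer-perigee v_p = √[μ(2/r₁ − 1/a_t)] = 9106 m/s.
At r₂: circular v_c2 = √(μ/r₂) = 4639 m/s; transfer-apogee v_a = √[μ(2/r₂ − 1/a_t)] = 3433 m/s.
Δv₂ = v_c2 − v_a = 1206 m/s.
= 1.206 km/s.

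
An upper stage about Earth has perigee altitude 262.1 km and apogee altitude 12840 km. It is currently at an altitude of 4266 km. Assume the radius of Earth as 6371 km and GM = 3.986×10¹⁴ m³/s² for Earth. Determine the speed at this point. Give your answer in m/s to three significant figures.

r_p = 6371 + 262.1 = 6633.1 km = 6.6331×10⁶ m.
r_a = 6371 + 12840 = 19211 km = 1.9211×10⁷ m.
r = 6371 + 4266 = 10637 km = 1.064×10⁷ m.
Semi-major axis a = (r_p + r_a)/2 = 12922 km = 1.292×10⁷ m.
Vis-viva: v² = μ(2/r − 1/a) = 3.986×10¹⁴ × (1.880×10⁻⁷ − 7.739×10⁻⁸) = 4.410×10⁷ m²/s².
v = 6641 m/s.

v ≈ 6640 m/s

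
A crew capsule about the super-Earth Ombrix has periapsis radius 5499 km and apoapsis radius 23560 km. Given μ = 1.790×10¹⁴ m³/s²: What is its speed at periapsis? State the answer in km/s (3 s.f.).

Semi-major axis a = (r_p + r_a)/2 = 14530 km = 1.453×10⁷ m.
Vis-viva: v² = μ(2/r − 1/a) = 1.790×10¹⁴ × (3.637×10⁻⁷ − 6.883×10⁻⁸) = 5.278×10⁷ m²/s².
v = 7265 m/s = 7.265 km/s.

v ≈ 7.27 km/s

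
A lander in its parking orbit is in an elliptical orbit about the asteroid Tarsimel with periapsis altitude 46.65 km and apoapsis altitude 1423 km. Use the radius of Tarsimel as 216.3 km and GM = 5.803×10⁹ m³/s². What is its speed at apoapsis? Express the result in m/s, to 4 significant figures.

v ≈ 31.28 m/s

r_p = 216.3 + 46.65 = 262.95 km = 2.6295×10⁵ m.
r_a = 216.3 + 1423 = 1639.3 km = 1.6393×10⁶ m.
Semi-major axis a = (r_p + r_a)/2 = 951.12 km = 9.511×10⁵ m.
Vis-viva: v² = μ(2/r − 1/a) = 5.803×10⁹ × (1.220×10⁻⁶ − 1.051×10⁻⁶) = 9.787×10² m²/s².
v = 31.28 m/s.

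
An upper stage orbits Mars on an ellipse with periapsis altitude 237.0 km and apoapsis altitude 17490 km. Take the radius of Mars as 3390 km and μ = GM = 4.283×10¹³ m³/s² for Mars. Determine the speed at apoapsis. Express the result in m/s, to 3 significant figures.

v ≈ 779 m/s

r_p = 3390 + 237.0 = 3627.0 km = 3.6270×10⁶ m.
r_a = 3390 + 17490 = 20880 km = 2.0880×10⁷ m.
Semi-major axis a = (r_p + r_a)/2 = 12254 km = 1.225×10⁷ m.
Vis-viva: v² = μ(2/r − 1/a) = 4.283×10¹³ × (9.579×10⁻⁸ − 8.161×10⁻⁸) = 6.072×10⁵ m²/s².
v = 779.2 m/s.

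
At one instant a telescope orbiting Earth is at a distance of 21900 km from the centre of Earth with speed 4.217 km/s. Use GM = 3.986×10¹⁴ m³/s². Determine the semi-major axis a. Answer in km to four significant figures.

r = 2.190×10⁷ m.
Vis-viva rearranged: 1/a = 2/r − v²/μ = 9.132×10⁻⁸ − 4.461×10⁻⁸ = 4.671×10⁻⁸ m⁻¹.
a = 2.141×10⁷ m = 21409 km.

a ≈ 21410 km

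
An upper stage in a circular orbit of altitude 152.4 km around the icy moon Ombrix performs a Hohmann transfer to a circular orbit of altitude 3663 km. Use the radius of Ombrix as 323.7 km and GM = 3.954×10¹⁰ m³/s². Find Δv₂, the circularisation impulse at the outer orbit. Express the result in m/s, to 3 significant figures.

r₁ = 323.7 + 152.4 = 476.10 km = 4.7610×10⁵ m.
r₂ = 323.7 + 3663 = 3986.7 km = 3.9867×10⁶ m.
Transfer ellipse a_t = (r₁ + r₂)/2 = 2.231×10⁶ m.
At r₁: circular v_c1 = √(μ/r₁) = 288.2 m/s; transfer-periapsis v_p = √[μ(2/r₁ − 1/a_t)] = 385.2 m/s.
At r₂: circular v_c2 = √(μ/r₂) = 99.59 m/s; transfer-apoapsis v_a = √[μ(2/r₂ − 1/a_t)] = 46.00 m/s.
Δv₂ = v_c2 − v_a = 53.59 m/s.

Δv ≈ 53.6 m/s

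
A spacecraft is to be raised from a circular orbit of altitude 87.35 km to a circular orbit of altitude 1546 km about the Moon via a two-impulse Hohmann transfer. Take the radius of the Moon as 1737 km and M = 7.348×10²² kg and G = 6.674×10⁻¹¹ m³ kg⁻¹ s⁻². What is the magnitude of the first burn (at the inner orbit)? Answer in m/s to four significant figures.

Δv ≈ 219.4 m/s

μ = GM = 6.674×10⁻¹¹ × 7.348×10²² = 4.904×10¹² m³/s².
r₁ = 1737 + 87.35 = 1824.3 km = 1.8244×10⁶ m.
r₂ = 1737 + 1546 = 3283.0 km = 3.2830×10⁶ m.
Transfer ellipse a_t = (r₁ + r₂)/2 = 2.554×10⁶ m.
At r₁: circular v_c1 = √(μ/r₁) = 1640 m/s; transfer-perilune v_p = √[μ(2/r₁ − 1/a_t)] = 1859 m/s.
Δv₁ = v_p − v_c1 = 219.4 m/s.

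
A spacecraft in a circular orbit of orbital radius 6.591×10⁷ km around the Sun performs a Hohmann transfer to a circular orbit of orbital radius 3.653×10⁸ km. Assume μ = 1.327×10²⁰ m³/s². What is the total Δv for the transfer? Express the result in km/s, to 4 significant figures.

Δv_total ≈ 22.06 km/s

r₁ = 6.591×10⁷ km = 6.591×10¹⁰ m.
r₂ = 3.653×10⁸ km = 3.653×10¹¹ m.
Transfer ellipse a_t = (r₁ + r₂)/2 = 2.156×10¹¹ m.
At r₁: circular v_c1 = √(μ/r₁) = 44870 m/s; transfer-perihelion v_p = √[μ(2/r₁ − 1/a_t)] = 58410 m/s.
Δv₁ = v_p − v_c1 = 13540 m/s.
At r₂: circular v_c2 = √(μ/r₂) = 19060 m/s; transfer-aphelion v_a = √[μ(2/r₂ − 1/a_t)] = 10540 m/s.
Δv₂ = v_c2 − v_a = 8521 m/s.
Total Δv = Δv₁ + Δv₂ = 22060 m/s = 22.06 km/s.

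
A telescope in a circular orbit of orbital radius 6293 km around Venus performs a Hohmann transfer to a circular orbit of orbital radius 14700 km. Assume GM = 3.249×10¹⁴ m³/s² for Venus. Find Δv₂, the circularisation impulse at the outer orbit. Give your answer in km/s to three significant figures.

r₁ = 6293 km = 6.293×10⁶ m.
r₂ = 14700 km = 1.470×10⁷ m.
Transfer ellipse a_t = (r₁ + r₂)/2 = 1.050×10⁷ m.
At r₁: circular v_c1 = √(μ/r₁) = 7185 m/s; transfer-periapsis v_p = √[μ(2/r₁ − 1/a_t)] = 8503 m/s.
At r₂: circular v_c2 = √(μ/r₂) = 4701 m/s; transfer-apoapsis v_a = √[μ(2/r₂ − 1/a_t)] = 3640 m/s.
Δv₂ = v_c2 − v_a = 1061 m/s.
= 1.061 km/s.

Δv ≈ 1.06 km/s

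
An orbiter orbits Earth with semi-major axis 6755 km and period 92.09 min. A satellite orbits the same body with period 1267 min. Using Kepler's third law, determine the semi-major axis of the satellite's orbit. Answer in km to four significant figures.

Kepler's third law: a³ ∝ T², so a₂ = a₁ (T₂/T₁)^(2/3).
T₂/T₁ = 13.76, (T₂/T₁)^(2/3) = 5.742.
a₂ = 6755 × 5.742 = 38790 km.

a₂ ≈ 38790 km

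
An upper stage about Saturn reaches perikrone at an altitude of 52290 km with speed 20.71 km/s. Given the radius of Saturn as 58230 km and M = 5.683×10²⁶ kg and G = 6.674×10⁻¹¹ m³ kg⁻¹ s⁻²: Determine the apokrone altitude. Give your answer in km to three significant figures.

μ = GM = 6.674×10⁻¹¹ × 5.683×10²⁶ = 3.793×10¹⁶ m³/s².
r_p = 58230 + 52290 = 1.1052×10⁵ km = 1.105×10⁸ m.
Specific energy ε = v²/2 − μ/r = -1.287×10⁸ J/kg, so a = −μ/(2ε) = 1.473×10⁸ m.
The apsides satisfy r_p + r_a = 2a, so the apokrone radius is 2a − r_p = 1.841×10⁸ m = 1.8412×10⁵ km.
Apokrone altitude = 1.8412×10⁵ − 58230 = 1.2589×10⁵ km.

apokrone altitude ≈ 1.26×10⁵ km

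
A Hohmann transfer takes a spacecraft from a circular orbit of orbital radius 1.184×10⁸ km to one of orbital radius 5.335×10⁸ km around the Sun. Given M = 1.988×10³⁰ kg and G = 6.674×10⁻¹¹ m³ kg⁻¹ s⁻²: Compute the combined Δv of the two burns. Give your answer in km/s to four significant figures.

μ = GM = 6.674×10⁻¹¹ × 1.988×10³⁰ = 1.327×10²⁰ m³/s².
r₁ = 1.184×10⁸ km = 1.184×10¹¹ m.
r₂ = 5.335×10⁸ km = 5.335×10¹¹ m.
Transfer ellipse a_t = (r₁ + r₂)/2 = 3.260×10¹¹ m.
At r₁: circular v_c1 = √(μ/r₁) = 33480 m/s; transfer-perihelion v_p = √[μ(2/r₁ − 1/a_t)] = 42830 m/s.
Δv₁ = v_p − v_c1 = 9352 m/s.
At r₂: circular v_c2 = √(μ/r₂) = 15770 m/s; transfer-aphelion v_a = √[μ(2/r₂ − 1/a_t)] = 9505 m/s.
Δv₂ = v_c2 − v_a = 6265 m/s.
Total Δv = Δv₁ + Δv₂ = 15620 m/s = 15.62 km/s.

Δv_total ≈ 15.62 km/s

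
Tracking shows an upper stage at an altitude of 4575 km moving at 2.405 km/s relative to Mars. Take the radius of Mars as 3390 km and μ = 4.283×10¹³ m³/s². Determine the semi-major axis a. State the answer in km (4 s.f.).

r = 3390 + 4575 = 7965.0 km = 7.965×10⁶ m.
Specific orbital energy ε = v²/2 − μ/r = (2405)²/2 − 4.283×10¹³/7.965×10⁶ = -2.485×10⁶ J/kg.
Since ε = −μ/(2a), a = −μ/(2ε) = 8.617×10⁶ m = 8616.8 km.

a ≈ 8617 km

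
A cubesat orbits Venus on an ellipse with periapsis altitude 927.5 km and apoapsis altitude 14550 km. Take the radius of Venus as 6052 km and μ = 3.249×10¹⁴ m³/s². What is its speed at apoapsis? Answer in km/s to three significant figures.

v ≈ 2.83 km/s

r_p = 6052 + 927.5 = 6979.5 km = 6.9795×10⁶ m.
r_a = 6052 + 14550 = 20602 km = 2.0602×10⁷ m.
Semi-major axis a = (r_p + r_a)/2 = 13791 km = 1.379×10⁷ m.
Vis-viva: v² = μ(2/r − 1/a) = 3.249×10¹⁴ × (9.708×10⁻⁸ − 7.251×10⁻⁸) = 7.981×10⁶ m²/s².
v = 2825 m/s = 2.825 km/s.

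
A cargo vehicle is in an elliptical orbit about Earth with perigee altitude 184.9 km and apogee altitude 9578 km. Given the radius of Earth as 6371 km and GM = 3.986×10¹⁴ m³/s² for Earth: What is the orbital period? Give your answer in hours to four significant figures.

T ≈ 3.300 hours

r_p = 6371 + 184.9 = 6555.9 km = 6.5559×10⁶ m.
r_a = 6371 + 9578 = 15949 km = 1.5949×10⁷ m.
Semi-major axis a = (r_p + r_a)/2 = (6555.9 + 15949)/2 = 11252 km = 1.125×10⁷ m.
By Kepler's third law T = 2π√(a³/μ) = 2π × 1.891×10³ = 1.188×10⁴ s.
= 3.300 hours.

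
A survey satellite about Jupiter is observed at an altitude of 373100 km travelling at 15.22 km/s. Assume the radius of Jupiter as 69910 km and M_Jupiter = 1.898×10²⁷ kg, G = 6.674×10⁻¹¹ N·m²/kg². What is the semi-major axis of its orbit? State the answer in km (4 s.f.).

a ≈ 3.723×10⁵ km

μ = GM = 6.674×10⁻¹¹ × 1.898×10²⁷ = 1.267×10¹⁷ m³/s².
r = 69910 + 373100 = 4.4301×10⁵ km = 4.430×10⁸ m.
Vis-viva rearranged: 1/a = 2/r − v²/μ = 4.515×10⁻⁹ − 1.829×10⁻⁹ = 2.686×10⁻⁹ m⁻¹.
a = 3.723×10⁸ m = 3.7232×10⁵ km.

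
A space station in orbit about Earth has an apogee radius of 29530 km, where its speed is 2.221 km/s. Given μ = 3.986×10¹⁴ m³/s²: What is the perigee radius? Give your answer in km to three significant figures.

r_a = 2.953×10⁷ m.
Specific energy ε = v²/2 − μ/r = -1.103×10⁷ J/kg, so a = −μ/(2ε) = 1.807×10⁷ m.
The apsides satisfy r_p + r_a = 2a, so the perigee radius is 2a − r_a = 6.602×10⁶ m = 6602.2 km.

perigee radius ≈ 6600 km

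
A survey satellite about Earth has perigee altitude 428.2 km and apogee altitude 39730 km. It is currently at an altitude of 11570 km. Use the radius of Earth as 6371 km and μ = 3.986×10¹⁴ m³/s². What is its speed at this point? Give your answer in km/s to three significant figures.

v ≈ 5.42 km/s

r_p = 6371 + 428.2 = 6799.2 km = 6.7992×10⁶ m.
r_a = 6371 + 39730 = 46101 km = 4.6101×10⁷ m.
r = 6371 + 11570 = 17941 km = 1.794×10⁷ m.
Semi-major axis a = (r_p + r_a)/2 = 26450 km = 2.645×10⁷ m.
Vis-viva: v² = μ(2/r − 1/a) = 3.986×10¹⁴ × (1.115×10⁻⁷ − 3.781×10⁻⁸) = 2.936×10⁷ m²/s².
v = 5419 m/s = 5.419 km/s.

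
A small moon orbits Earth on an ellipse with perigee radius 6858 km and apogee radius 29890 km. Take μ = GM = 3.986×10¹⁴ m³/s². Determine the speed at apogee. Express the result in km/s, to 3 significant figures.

v ≈ 2.23 km/s

Semi-major axis a = (r_p + r_a)/2 = 18374 km = 1.837×10⁷ m.
Vis-viva: v² = μ(2/r − 1/a) = 3.986×10¹⁴ × (6.691×10⁻⁸ − 5.442×10⁻⁸) = 4.977×10⁶ m²/s².
v = 2231 m/s = 2.231 km/s.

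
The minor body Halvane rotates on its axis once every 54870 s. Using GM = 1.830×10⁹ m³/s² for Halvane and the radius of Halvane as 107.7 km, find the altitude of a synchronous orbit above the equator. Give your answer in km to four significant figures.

h_sync ≈ 411.0 km

A synchronous orbit has period T, so by Kepler's third law a = (μT²/4π²)^(1/3).
μT²/4π² = 1.830×10⁹ × (5.487×10⁴)² / 39.48 = 1.396×10¹⁷ m³.
a = 5.187×10⁵ m = 518.70 km.
Altitude h = a − R = 518.70 − 107.7 = 411.00 km.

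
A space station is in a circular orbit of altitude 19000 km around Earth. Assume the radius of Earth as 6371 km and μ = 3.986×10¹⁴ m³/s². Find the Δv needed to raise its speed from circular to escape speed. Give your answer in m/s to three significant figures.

Δv ≈ 1640 m/s

r = 6371 + 19000 = 25371 km = 2.5371×10⁷ m.
Circular speed v_c = √(μ/r) = 3964 m/s.
Escape speed v_esc = √(2μ/r) = √2 × v_c = 5606 m/s.
Δv = v_esc − v_c = 1642 m/s.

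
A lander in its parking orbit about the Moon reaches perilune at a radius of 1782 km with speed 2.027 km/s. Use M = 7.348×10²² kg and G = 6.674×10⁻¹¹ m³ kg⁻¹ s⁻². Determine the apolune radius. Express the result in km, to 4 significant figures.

μ = GM = 6.674×10⁻¹¹ × 7.348×10²² = 4.904×10¹² m³/s².
r_p = 1.782×10⁶ m.
Specific energy ε = v²/2 − μ/r = -6.976×10⁵ J/kg, so a = −μ/(2ε) = 3.515×10⁶ m.
The apsides satisfy r_p + r_a = 2a, so the apolune radius is 2a − r_p = 5.248×10⁶ m = 5247.6 km.

apolune radius ≈ 5248 km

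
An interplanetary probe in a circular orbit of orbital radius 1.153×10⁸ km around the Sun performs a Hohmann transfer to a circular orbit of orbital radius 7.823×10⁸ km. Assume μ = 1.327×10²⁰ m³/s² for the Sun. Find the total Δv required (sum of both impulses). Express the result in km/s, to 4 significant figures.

Δv_total ≈ 17.29 km/s

r₁ = 1.153×10⁸ km = 1.153×10¹¹ m.
r₂ = 7.823×10⁸ km = 7.823×10¹¹ m.
Transfer ellipse a_t = (r₁ + r₂)/2 = 4.488×10¹¹ m.
At r₁: circular v_c1 = √(μ/r₁) = 33930 m/s; transfer-perihelion v_p = √[μ(2/r₁ − 1/a_t)] = 44790 m/s.
Δv₁ = v_p − v_c1 = 10860 m/s.
At r₂: circular v_c2 = √(μ/r₂) = 13020 m/s; transfer-aphelion v_a = √[μ(2/r₂ − 1/a_t)] = 6601 m/s.
Δv₂ = v_c2 − v_a = 6423 m/s.
Total Δv = Δv₁ + Δv₂ = 17290 m/s = 17.29 km/s.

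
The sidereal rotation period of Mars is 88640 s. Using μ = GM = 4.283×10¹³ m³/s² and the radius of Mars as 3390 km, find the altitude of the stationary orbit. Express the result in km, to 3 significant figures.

h_sync ≈ 17000 km

A synchronous orbit has period T, so by Kepler's third law a = (μT²/4π²)^(1/3).
μT²/4π² = 4.283×10¹³ × (8.864×10⁴)² / 39.48 = 8.524×10²¹ m³.
a = 2.043×10⁷ m = 20428 km.
Altitude h = a − R = 20428 − 3390 = 17038 km.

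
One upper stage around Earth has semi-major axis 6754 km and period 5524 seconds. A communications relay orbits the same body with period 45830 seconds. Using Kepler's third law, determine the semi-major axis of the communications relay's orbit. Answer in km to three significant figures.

Kepler's third law: a³ ∝ T², so a₂ = a₁ (T₂/T₁)^(2/3).
T₂/T₁ = 8.297, (T₂/T₁)^(2/3) = 4.098.
a₂ = 6754 × 4.098 = 27680 km.

a₂ ≈ 27700 km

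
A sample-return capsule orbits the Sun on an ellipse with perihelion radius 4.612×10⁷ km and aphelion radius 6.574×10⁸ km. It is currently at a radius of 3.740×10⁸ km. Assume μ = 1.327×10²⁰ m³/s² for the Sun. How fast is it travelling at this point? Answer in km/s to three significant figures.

v ≈ 18.2 km/s

Semi-major axis a = (r_p + r_a)/2 = 3.5176×10⁸ km = 3.518×10¹¹ m.
Vis-viva: v² = μ(2/r − 1/a) = 1.327×10²⁰ × (5.348×10⁻¹² − 2.843×10⁻¹²) = 3.324×10⁸ m²/s².
v = 18230 m/s = 18.23 km/s.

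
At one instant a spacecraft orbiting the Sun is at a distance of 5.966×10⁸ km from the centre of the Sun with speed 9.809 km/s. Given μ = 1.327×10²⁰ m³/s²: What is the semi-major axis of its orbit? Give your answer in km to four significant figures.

a ≈ 3.806×10⁸ km

r = 5.966×10¹¹ m.
Specific orbital energy ε = v²/2 − μ/r = (9809)²/2 − 1.327×10²⁰/5.966×10¹¹ = -1.743×10⁸ J/kg.
Since ε = −μ/(2a), a = −μ/(2ε) = 3.806×10¹¹ m = 3.8062×10⁸ km.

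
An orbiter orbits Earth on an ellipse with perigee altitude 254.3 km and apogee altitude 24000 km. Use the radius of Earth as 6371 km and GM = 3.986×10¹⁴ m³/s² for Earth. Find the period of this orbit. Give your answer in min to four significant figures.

T ≈ 417.3 min

r_p = 6371 + 254.3 = 6625.3 km = 6.6253×10⁶ m.
r_a = 6371 + 24000 = 30371 km = 3.0371×10⁷ m.
Semi-major axis a = (r_p + r_a)/2 = (6625.3 + 30371)/2 = 18498 km = 1.850×10⁷ m.
By Kepler's third law T = 2π√(a³/μ) = 2π × 3.985×10³ = 2.504×10⁴ s.
= 417.3 min.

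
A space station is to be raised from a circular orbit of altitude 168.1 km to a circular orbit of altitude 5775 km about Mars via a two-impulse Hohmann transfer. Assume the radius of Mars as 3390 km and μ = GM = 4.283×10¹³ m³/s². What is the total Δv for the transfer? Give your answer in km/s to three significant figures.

r₁ = 3390 + 168.1 = 3558.1 km = 3.5581×10⁶ m.
r₂ = 3390 + 5775 = 9165.0 km = 9.1650×10⁶ m.
Transfer ellipse a_t = (r₁ + r₂)/2 = 6.362×10⁶ m.
At r₁: circular v_c1 = √(μ/r₁) = 3469 m/s; transfer-periapsis v_p = √[μ(2/r₁ − 1/a_t)] = 4164 m/s.
Δv₁ = v_p − v_c1 = 694.9 m/s.
At r₂: circular v_c2 = √(μ/r₂) = 2162 m/s; transfer-apoapsis v_a = √[μ(2/r₂ − 1/a_t)] = 1617 m/s.
Δv₂ = v_c2 − v_a = 545.0 m/s.
Total Δv = Δv₁ + Δv₂ = 1240 m/s = 1.240 km/s.

Δv_total ≈ 1.24 km/s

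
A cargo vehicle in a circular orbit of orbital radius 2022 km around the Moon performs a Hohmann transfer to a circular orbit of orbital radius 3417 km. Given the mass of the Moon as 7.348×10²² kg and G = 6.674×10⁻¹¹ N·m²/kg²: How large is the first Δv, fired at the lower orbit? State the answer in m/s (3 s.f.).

Δv ≈ 188 m/s

μ = GM = 6.674×10⁻¹¹ × 7.348×10²² = 4.904×10¹² m³/s².
r₁ = 2022 km = 2.022×10⁶ m.
r₂ = 3417 km = 3.417×10⁶ m.
Transfer ellipse a_t = (r₁ + r₂)/2 = 2.720×10⁶ m.
At r₁: circular v_c1 = √(μ/r₁) = 1557 m/s; transfer-perilune v_p = √[μ(2/r₁ − 1/a_t)] = 1746 m/s.
Δv₁ = v_p − v_c1 = 188.3 m/s.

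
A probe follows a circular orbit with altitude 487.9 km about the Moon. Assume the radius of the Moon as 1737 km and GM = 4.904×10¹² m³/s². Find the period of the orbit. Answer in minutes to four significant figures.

r = 1737 + 487.9 = 2224.9 km = 2.2249×10⁶ m.
Kepler's third law: T = 2π√(r³/μ) = 2π√((2.225×10⁶)³ / 4.904×10¹²).
r³/μ = 2.246×10⁶ s², so T = 2π × 1.499×10³ = 9.416×10³ s.
Converting: 9.416×10³ s ÷ 60.00 = 156.9 minutes.

T ≈ 156.9 minutes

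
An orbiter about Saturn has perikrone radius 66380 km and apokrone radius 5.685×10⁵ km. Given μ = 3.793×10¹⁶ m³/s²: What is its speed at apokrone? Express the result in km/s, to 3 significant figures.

v ≈ 3.74 km/s

Semi-major axis a = (r_p + r_a)/2 = 3.1744×10⁵ km = 3.174×10⁸ m.
Vis-viva: v² = μ(2/r − 1/a) = 3.793×10¹⁶ × (3.518×10⁻⁹ − 3.150×10⁻⁹) = 1.395×10⁷ m²/s².
v = 3735 m/s = 3.735 km/s.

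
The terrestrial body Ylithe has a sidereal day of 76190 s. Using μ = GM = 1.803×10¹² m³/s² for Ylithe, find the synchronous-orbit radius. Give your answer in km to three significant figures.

A synchronous orbit has period T, so by Kepler's third law a = (μT²/4π²)^(1/3).
μT²/4π² = 1.803×10¹² × (7.619×10⁴)² / 39.48 = 2.651×10²⁰ m³.
a = 6.424×10⁶ m = 6424.1 km.

r_sync ≈ 6420 km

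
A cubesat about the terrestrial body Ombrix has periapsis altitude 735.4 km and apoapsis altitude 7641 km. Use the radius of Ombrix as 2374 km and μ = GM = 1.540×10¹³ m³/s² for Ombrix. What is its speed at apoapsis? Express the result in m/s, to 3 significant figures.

v ≈ 854 m/s

r_p = 2374 + 735.4 = 3109.4 km = 3.1094×10⁶ m.
r_a = 2374 + 7641 = 10015 km = 1.0015×10⁷ m.
Semi-major axis a = (r_p + r_a)/2 = 6562.2 km = 6.562×10⁶ m.
Vis-viva: v² = μ(2/r − 1/a) = 1.540×10¹³ × (1.997×10⁻⁷ − 1.524×10⁻⁷) = 7.286×10⁵ m²/s².
v = 853.6 m/s.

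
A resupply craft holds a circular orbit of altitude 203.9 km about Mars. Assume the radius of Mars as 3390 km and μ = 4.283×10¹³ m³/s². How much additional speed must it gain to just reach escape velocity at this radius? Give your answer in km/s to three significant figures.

Δv ≈ 1.43 km/s

r = 3390 + 203.9 = 3593.9 km = 3.5939×10⁶ m.
Circular speed v_c = √(μ/r) = 3452 m/s.
Escape speed v_esc = √(2μ/r) = √2 × v_c = 4882 m/s.
Δv = v_esc − v_c = 1430 m/s = 1.430 km/s.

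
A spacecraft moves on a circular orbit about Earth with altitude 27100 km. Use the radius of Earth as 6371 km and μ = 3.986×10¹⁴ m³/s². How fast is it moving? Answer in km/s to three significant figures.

r = 6371 + 27100 = 33471 km = 3.3471×10⁷ m.
For a circular orbit v = √(μ/r) = √(3.986×10¹⁴ / 3.347×10⁷) = √(1.191×10⁷) = 3451 m/s.
That is 3.451 km/s.

v ≈ 3.45 km/s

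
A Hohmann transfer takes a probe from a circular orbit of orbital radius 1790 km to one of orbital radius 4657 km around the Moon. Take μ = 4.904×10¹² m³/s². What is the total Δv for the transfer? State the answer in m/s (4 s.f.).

Δv_total ≈ 595.8 m/s

r₁ = 1790 km = 1.790×10⁶ m.
r₂ = 4657 km = 4.657×10⁶ m.
Transfer ellipse a_t = (r₁ + r₂)/2 = 3.224×10⁶ m.
At r₁: circular v_c1 = √(μ/r₁) = 1655 m/s; transfer-perilune v_p = √[μ(2/r₁ − 1/a_t)] = 1989 m/s.
Δv₁ = v_p − v_c1 = 334.3 m/s.
At r₂: circular v_c2 = √(μ/r₂) = 1026 m/s; transfer-apolune v_a = √[μ(2/r₂ − 1/a_t)] = 764.7 m/s.
Δv₂ = v_c2 − v_a = 261.5 m/s.
Total Δv = Δv₁ + Δv₂ = 595.8 m/s.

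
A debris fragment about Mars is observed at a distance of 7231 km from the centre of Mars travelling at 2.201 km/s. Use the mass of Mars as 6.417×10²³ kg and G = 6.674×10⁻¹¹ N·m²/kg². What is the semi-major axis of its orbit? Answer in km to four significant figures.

μ = GM = 6.674×10⁻¹¹ × 6.417×10²³ = 4.283×10¹³ m³/s².
r = 7.231×10⁶ m.
Specific orbital energy ε = v²/2 − μ/r = (2201)²/2 − 4.283×10¹³/7.231×10⁶ = -3.501×10⁶ J/kg.
Since ε = −μ/(2a), a = −μ/(2ε) = 6.117×10⁶ m = 6117.3 km.

a ≈ 6117 km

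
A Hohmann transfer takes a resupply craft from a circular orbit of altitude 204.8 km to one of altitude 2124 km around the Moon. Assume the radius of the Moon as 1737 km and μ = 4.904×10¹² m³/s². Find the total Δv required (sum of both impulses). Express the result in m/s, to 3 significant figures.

r₁ = 1737 + 204.8 = 1941.8 km = 1.9418×10⁶ m.
r₂ = 1737 + 2124 = 3861.0 km = 3.8610×10⁶ m.
Transfer ellipse a_t = (r₁ + r₂)/2 = 2.901×10⁶ m.
At r₁: circular v_c1 = √(μ/r₁) = 1589 m/s; transfer-perilune v_p = √[μ(2/r₁ − 1/a_t)] = 1833 m/s.
Δv₁ = v_p − v_c1 = 244.1 m/s.
At r₂: circular v_c2 = √(μ/r₂) = 1127 m/s; transfer-apolune v_a = √[μ(2/r₂ − 1/a_t)] = 922.0 m/s.
Δv₂ = v_c2 − v_a = 205.0 m/s.
Total Δv = Δv₁ + Δv₂ = 449.1 m/s.

Δv_total ≈ 449 m/s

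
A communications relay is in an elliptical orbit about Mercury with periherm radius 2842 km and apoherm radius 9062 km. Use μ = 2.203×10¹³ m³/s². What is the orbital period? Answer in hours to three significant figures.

T ≈ 5.40 hours

Semi-major axis a = (r_p + r_a)/2 = (2842.0 + 9062.0)/2 = 5952.0 km = 5.952×10⁶ m.
By Kepler's third law T = 2π√(a³/μ) = 2π × 3.094×10³ = 1.944×10⁴ s.
= 5.400 hours.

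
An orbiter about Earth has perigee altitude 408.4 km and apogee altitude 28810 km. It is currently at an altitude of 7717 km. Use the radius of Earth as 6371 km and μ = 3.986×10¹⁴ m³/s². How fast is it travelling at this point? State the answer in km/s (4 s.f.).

v ≈ 6.131 km/s

r_p = 6371 + 408.4 = 6779.4 km = 6.7794×10⁶ m.
r_a = 6371 + 28810 = 35181 km = 3.5181×10⁷ m.
r = 6371 + 7717 = 14088 km = 1.409×10⁷ m.
Semi-major axis a = (r_p + r_a)/2 = 20980 km = 2.098×10⁷ m.
Vis-viva: v² = μ(2/r − 1/a) = 3.986×10¹⁴ × (1.420×10⁻⁷ − 4.766×10⁻⁸) = 3.759×10⁷ m²/s².
v = 6131 m/s = 6.131 km/s.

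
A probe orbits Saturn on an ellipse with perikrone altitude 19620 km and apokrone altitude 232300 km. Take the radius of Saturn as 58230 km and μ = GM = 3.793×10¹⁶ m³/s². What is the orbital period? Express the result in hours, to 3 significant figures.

T ≈ 22.4 hours

r_p = 58230 + 19620 = 77850 km = 7.7850×10⁷ m.
r_a = 58230 + 232300 = 290530 km = 2.9053×10⁸ m.
Semi-major axis a = (r_p + r_a)/2 = (77850 + 2.9053×10⁵)/2 = 1.8419×10⁵ km = 1.842×10⁸ m.
By Kepler's third law T = 2π√(a³/μ) = 2π × 1.284×10⁴ = 8.065×10⁴ s.
= 22.40 hours.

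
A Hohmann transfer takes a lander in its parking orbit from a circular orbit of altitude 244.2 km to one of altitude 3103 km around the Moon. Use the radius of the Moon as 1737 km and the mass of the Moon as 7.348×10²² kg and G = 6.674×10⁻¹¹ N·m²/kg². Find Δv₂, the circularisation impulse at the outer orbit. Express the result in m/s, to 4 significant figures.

Δv ≈ 239.4 m/s

μ = GM = 6.674×10⁻¹¹ × 7.348×10²² = 4.904×10¹² m³/s².
r₁ = 1737 + 244.2 = 1981.2 km = 1.9812×10⁶ m.
r₂ = 1737 + 3103 = 4840.0 km = 4.8400×10⁶ m.
Transfer ellipse a_t = (r₁ + r₂)/2 = 3.411×10⁶ m.
At r₁: circular v_c1 = √(μ/r₁) = 1573 m/s; transfer-perilune v_p = √[μ(2/r₁ − 1/a_t)] = 1874 m/s.
At r₂: circular v_c2 = √(μ/r₂) = 1007 m/s; transfer-apolune v_a = √[μ(2/r₂ − 1/a_t)] = 767.2 m/s.
Δv₂ = v_c2 − v_a = 239.4 m/s.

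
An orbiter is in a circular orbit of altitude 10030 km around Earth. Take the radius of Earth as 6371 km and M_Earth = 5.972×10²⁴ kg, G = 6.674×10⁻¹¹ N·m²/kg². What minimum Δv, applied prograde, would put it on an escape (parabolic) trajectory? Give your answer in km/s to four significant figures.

μ = GM = 6.674×10⁻¹¹ × 5.972×10²⁴ = 3.986×10¹⁴ m³/s².
r = 6371 + 10030 = 16401 km = 1.6401×10⁷ m.
Circular speed v_c = √(μ/r) = 4930 m/s.
Escape speed v_esc = √(2μ/r) = √2 × v_c = 6972 m/s.
Δv = v_esc − v_c = 2042 m/s = 2.042 km/s.

Δv ≈ 2.042 km/s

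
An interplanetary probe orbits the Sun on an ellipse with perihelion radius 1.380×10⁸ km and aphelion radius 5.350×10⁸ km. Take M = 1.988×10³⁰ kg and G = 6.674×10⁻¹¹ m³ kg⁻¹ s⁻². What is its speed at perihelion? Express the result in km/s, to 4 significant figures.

μ = GM = 6.674×10⁻¹¹ × 1.988×10³⁰ = 1.327×10²⁰ m³/s².
Semi-major axis a = (r_p + r_a)/2 = 3.3650×10⁸ km = 3.365×10¹¹ m.
Vis-viva: v² = μ(2/r − 1/a) = 1.327×10²⁰ × (1.449×10⁻¹¹ − 2.972×10⁻¹²) = 1.529×10⁹ m²/s².
v = 39100 m/s = 39.10 km/s.

v ≈ 39.10 km/s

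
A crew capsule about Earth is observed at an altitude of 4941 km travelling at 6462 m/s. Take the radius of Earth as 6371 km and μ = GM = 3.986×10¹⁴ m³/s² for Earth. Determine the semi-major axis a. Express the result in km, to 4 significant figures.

a ≈ 13880 km

r = 6371 + 4941 = 11312 km = 1.131×10⁷ m.
Vis-viva rearranged: 1/a = 2/r − v²/μ = 1.768×10⁻⁷ − 1.048×10⁻⁷ = 7.204×10⁻⁸ m⁻¹.
a = 1.388×10⁷ m = 13881 km.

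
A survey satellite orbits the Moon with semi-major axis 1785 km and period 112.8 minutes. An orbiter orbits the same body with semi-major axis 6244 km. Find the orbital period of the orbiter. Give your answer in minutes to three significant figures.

Kepler's third law: T² ∝ a³, so T₂ = T₁ (a₂/a₁)^(3/2).
a₂/a₁ = 3.498, (a₂/a₁)^(3/2) = 6.542.
T₂ = 112.8 × 6.542 = 738.0 minutes.

T₂ ≈ 738 minutes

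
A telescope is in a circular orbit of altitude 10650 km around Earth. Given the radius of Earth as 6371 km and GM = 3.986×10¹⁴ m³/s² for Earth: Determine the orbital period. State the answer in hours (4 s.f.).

r = 6371 + 10650 = 17021 km = 1.7021×10⁷ m.
Kepler's third law: T = 2π√(r³/μ) = 2π√((1.702×10⁷)³ / 3.986×10¹⁴).
r³/μ = 1.237×10⁷ s², so T = 2π × 3.517×10³ = 2.210×10⁴ s.
Converting: 2.210×10⁴ s ÷ 3600 = 6.139 hours.

T ≈ 6.139 hours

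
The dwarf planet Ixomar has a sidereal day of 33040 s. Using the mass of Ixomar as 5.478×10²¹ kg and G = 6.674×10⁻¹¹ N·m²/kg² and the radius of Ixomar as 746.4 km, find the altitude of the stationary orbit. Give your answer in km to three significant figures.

h_sync ≈ 1420 km

μ = GM = 6.674×10⁻¹¹ × 5.478×10²¹ = 3.656×10¹¹ m³/s².
A synchronous orbit has period T, so by Kepler's third law a = (μT²/4π²)^(1/3).
μT²/4π² = 3.656×10¹¹ × (3.304×10⁴)² / 39.48 = 1.011×10¹⁹ m³.
a = 2.162×10⁶ m = 2162.3 km.
Altitude h = a − R = 2162.3 − 746.4 = 1415.9 km.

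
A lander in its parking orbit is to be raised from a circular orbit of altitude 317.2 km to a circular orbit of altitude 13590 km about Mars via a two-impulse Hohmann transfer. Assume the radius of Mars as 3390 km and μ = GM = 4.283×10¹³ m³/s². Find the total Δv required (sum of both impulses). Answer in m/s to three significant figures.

r₁ = 3390 + 317.2 = 3707.2 km = 3.7072×10⁶ m.
r₂ = 3390 + 13590 = 16980 km = 1.6980×10⁷ m.
Transfer ellipse a_t = (r₁ + r₂)/2 = 1.034×10⁷ m.
At r₁: circular v_c1 = √(μ/r₁) = 3399 m/s; transfer-periapsis v_p = √[μ(2/r₁ − 1/a_t)] = 4355 m/s.
Δv₁ = v_p − v_c1 = 956.0 m/s.
At r₂: circular v_c2 = √(μ/r₂) = 1588 m/s; transfer-apoapsis v_a = √[μ(2/r₂ − 1/a_t)] = 950.8 m/s.
Δv₂ = v_c2 − v_a = 637.4 m/s.
Total Δv = Δv₁ + Δv₂ = 1593 m/s.

Δv_total ≈ 1590 m/s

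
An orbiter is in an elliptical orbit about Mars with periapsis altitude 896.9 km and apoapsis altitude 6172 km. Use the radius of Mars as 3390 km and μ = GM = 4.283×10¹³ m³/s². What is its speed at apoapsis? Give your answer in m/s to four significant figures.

r_p = 3390 + 896.9 = 4286.9 km = 4.2869×10⁶ m.
r_a = 3390 + 6172 = 9562.0 km = 9.5620×10⁶ m.
Semi-major axis a = (r_p + r_a)/2 = 6924.4 km = 6.924×10⁶ m.
Vis-viva: v² = μ(2/r − 1/a) = 4.283×10¹³ × (2.092×10⁻⁷ − 1.444×10⁻⁷) = 2.773×10⁶ m²/s².
v = 1665 m/s.

v ≈ 1665 m/s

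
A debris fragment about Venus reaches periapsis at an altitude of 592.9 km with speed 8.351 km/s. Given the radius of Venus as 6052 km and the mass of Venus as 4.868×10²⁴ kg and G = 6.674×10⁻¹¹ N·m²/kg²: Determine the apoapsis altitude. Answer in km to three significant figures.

μ = GM = 6.674×10⁻¹¹ × 4.868×10²⁴ = 3.249×10¹⁴ m³/s².
r_p = 6052 + 592.9 = 6644.9 km = 6.645×10⁶ m.
Specific energy ε = v²/2 − μ/r = -1.402×10⁷ J/kg, so a = −μ/(2ε) = 1.158×10⁷ m.
The apsides satisfy r_p + r_a = 2a, so the apoapsis radius is 2a − r_p = 1.652×10⁷ m = 16523 km.
Apoapsis altitude = 16523 − 6052 = 10471 km.

apoapsis altitude ≈ 10500 km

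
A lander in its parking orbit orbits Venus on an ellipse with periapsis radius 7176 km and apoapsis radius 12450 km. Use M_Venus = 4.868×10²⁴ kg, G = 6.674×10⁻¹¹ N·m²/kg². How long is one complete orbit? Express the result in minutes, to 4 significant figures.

T ≈ 178.6 minutes

μ = GM = 6.674×10⁻¹¹ × 4.868×10²⁴ = 3.249×10¹⁴ m³/s².
Semi-major axis a = (r_p + r_a)/2 = (7176.0 + 12450)/2 = 9813.0 km = 9.813×10⁶ m.
By Kepler's third law T = 2π√(a³/μ) = 2π × 1.705×10³ = 1.072×10⁴ s.
= 178.6 minutes.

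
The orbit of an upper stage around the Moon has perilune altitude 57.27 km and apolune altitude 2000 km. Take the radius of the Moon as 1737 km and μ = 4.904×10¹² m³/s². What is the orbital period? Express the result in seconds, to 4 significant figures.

T ≈ 13050 seconds

r_p = 1737 + 57.27 = 1794.3 km = 1.7943×10⁶ m.
r_a = 1737 + 2000 = 3737.0 km = 3.7370×10⁶ m.
Semi-major axis a = (r_p + r_a)/2 = (1794.3 + 3737.0)/2 = 2765.6 km = 2.766×10⁶ m.
By Kepler's third law T = 2π√(a³/μ) = 2π × 2.077×10³ = 1.305×10⁴ s.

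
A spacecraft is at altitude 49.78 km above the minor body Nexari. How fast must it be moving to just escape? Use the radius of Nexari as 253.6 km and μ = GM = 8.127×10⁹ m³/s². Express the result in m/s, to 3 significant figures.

r = 253.6 + 49.78 = 303.38 km = 3.0338×10⁵ m.
Escape speed v_esc = √(2μ/r) = √(2 × 8.127×10⁹ / 3.034×10⁵) = √(5.358×10⁴) = 231.5 m/s.

v_esc ≈ 231 m/s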